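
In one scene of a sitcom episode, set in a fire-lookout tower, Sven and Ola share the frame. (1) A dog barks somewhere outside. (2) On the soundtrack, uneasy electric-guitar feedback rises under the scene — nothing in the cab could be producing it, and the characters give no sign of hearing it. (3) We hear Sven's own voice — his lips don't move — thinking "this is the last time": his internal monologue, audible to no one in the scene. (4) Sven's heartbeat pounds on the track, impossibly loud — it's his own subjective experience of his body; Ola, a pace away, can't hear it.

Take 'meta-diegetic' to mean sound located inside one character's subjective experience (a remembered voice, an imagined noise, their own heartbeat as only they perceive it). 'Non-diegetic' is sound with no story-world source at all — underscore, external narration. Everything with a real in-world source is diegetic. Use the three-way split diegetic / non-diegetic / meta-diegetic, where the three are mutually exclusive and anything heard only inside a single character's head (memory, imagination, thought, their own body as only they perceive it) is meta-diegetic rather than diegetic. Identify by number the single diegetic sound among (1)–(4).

1

(1) is diegetic: an in-world source (a dog); characters could hear it.
(2) nothing in the cab produces it and the characters don't hear it — pure soundtrack → non-diegetic.
(3) internal monologue — inside Sven's mind, not spoken into the scene → meta-diegetic.
(4) a subjective body sound — Sven's private perception, inaudible to Ola → meta-diegetic.
Only (1) is diegetic.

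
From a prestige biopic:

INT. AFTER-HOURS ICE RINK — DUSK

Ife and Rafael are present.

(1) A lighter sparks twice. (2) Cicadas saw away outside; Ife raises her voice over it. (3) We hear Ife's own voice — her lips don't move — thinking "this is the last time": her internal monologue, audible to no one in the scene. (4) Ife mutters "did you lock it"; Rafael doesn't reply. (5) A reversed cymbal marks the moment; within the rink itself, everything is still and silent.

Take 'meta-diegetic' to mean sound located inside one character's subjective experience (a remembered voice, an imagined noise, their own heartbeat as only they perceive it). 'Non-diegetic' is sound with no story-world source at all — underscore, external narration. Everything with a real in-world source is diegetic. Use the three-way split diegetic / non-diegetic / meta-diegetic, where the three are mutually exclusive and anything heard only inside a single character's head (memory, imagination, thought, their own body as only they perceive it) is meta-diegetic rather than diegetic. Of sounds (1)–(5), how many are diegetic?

(1) the sound comes from a lighter physically present in the location → diegetic.
(2) is diegetic: it's the actual ambient sound of the location.
Sound (3): internal monologue — inside Ife's mind, not spoken into the scene, so meta-diegetic.
(4) is diegetic: on-screen dialogue — Ife speaks and Rafael is there to hear.
Sound (5): nothing in the scene produces it; it's an accent added for the audience, so non-diegetic.
Diegetic: (1), (2), (4) — that's 3.

3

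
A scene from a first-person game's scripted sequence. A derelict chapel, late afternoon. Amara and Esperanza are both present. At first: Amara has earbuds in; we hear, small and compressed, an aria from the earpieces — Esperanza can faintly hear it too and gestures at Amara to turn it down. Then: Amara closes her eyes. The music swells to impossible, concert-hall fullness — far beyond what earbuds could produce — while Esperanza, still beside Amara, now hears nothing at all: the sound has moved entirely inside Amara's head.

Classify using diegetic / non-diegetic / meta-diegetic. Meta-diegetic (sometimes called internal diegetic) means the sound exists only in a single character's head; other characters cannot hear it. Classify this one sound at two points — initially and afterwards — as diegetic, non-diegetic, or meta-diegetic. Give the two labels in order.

diegetic, meta-diegetic

Initially: the earbuds are a physical source both characters can hear → diegetic.
Afterwards: the music now exists only as Amara's subjective experience; Esperanza can no longer hear it → meta-diegetic.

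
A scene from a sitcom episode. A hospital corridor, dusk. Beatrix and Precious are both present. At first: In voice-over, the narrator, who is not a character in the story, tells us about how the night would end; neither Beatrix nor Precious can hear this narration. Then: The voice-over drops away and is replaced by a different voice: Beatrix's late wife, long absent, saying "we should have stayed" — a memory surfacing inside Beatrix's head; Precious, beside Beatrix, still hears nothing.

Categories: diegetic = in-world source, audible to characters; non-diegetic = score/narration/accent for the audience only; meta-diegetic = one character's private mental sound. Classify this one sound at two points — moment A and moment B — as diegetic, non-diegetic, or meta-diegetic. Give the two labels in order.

Moment A: the external narrator addresses only the audience — outside the story world → non-diegetic.
Moment B: the replacement voice is a memory inside Beatrix's mind specifically → meta-diegetic.

non-diegetic, meta-diegetic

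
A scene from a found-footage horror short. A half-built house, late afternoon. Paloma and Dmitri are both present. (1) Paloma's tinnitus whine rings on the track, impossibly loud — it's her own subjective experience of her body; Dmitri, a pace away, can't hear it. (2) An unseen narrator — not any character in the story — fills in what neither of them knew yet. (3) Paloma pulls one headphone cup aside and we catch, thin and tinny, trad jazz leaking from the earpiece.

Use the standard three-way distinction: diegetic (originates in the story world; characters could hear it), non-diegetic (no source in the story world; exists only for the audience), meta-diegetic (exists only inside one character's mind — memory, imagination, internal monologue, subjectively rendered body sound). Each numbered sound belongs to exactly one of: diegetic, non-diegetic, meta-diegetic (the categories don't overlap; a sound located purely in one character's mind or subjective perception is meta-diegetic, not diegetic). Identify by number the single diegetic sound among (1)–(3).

Sound (1): a subjective body sound — Paloma's private perception, inaudible to Dmitri, so meta-diegetic.
(2) is non-diegetic: the narrator exists outside the story world, addressing only the audience.
(3) is diegetic: it's leaking from a physical pair of headphones in the scene.
Only (3) is diegetic.

3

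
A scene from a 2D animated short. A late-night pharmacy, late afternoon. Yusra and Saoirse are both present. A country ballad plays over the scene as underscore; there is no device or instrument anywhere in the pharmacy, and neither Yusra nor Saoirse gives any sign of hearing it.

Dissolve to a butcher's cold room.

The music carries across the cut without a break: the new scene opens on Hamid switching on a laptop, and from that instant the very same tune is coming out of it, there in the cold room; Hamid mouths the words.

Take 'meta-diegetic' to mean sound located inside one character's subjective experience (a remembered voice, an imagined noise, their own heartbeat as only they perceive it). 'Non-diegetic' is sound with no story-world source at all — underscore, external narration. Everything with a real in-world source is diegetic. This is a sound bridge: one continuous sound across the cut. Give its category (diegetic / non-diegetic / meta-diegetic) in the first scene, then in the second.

non-diegetic, diegetic

Scene one: there's no in-world source anywhere and no character hears it — underscore for the audience only → non-diegetic.
Scene two: once Hamid turns on a laptop, the music has a real source in the story world and Hamid reacts to it → diegetic.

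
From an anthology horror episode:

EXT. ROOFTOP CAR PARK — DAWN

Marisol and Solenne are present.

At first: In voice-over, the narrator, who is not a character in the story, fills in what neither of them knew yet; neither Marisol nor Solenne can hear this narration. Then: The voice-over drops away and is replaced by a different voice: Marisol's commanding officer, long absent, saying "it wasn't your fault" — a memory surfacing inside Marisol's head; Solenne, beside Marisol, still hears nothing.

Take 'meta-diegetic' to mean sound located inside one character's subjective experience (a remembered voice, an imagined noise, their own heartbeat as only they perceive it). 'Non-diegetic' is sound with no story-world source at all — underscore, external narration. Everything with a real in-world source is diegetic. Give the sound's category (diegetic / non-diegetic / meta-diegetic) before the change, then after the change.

non-diegetic, meta-diegetic

Before the change: the external narrator addresses only the audience — outside the story world → non-diegetic.
After the change: the replacement voice is a memory inside Marisol's mind specifically → meta-diegetic.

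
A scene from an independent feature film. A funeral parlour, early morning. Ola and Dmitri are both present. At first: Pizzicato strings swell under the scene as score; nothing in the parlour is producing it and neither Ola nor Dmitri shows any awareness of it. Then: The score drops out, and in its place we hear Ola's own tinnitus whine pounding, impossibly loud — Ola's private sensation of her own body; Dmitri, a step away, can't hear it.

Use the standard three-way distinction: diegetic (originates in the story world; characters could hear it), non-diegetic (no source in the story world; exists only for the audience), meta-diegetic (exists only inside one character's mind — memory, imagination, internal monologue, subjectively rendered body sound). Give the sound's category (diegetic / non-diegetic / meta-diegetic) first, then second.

non-diegetic, meta-diegetic

First: underscore with no in-world source, inaudible to the characters → non-diegetic.
Second: the body sound is Ola's subjective perception alone — Dmitri can't hear it → meta-diegetic.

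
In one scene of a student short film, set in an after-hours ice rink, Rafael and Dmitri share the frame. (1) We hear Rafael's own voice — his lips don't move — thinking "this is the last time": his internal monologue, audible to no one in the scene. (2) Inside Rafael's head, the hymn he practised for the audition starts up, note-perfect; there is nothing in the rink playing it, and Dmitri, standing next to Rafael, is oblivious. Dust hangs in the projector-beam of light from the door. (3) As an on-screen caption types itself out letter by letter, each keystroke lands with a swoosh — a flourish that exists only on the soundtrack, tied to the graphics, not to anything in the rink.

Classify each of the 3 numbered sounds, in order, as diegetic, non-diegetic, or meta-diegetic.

meta-diegetic, meta-diegetic, non-diegetic

Sound (1): it's Rafael's unspoken thought, heard only by the audience via his subjectivity, so meta-diegetic.
Sound (2): remembered music, private to Rafael — Dmitri is oblivious because it isn't in the room, so meta-diegetic.
(3) is non-diegetic: the caption isn't part of the story world, so neither is the sound tied to it.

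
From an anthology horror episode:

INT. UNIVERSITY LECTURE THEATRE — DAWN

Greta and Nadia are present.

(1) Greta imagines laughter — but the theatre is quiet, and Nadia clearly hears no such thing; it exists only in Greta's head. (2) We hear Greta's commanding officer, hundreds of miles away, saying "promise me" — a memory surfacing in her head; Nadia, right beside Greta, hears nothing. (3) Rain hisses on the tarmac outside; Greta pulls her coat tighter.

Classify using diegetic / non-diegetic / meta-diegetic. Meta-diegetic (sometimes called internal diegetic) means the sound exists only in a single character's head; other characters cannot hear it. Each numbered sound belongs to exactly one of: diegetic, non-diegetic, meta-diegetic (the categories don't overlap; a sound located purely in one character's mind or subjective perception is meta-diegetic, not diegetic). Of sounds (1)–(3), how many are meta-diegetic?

(1) is meta-diegetic: subjective to Greta: the theatre is silent and Nadia hears nothing.
(2) is meta-diegetic: a remembered line, private to Greta — not present in the room, not audible to Nadia.
Sound (3): it's the actual ambient sound of the location, so diegetic.
Meta-diegetic: (1), (2) — that's 2.

2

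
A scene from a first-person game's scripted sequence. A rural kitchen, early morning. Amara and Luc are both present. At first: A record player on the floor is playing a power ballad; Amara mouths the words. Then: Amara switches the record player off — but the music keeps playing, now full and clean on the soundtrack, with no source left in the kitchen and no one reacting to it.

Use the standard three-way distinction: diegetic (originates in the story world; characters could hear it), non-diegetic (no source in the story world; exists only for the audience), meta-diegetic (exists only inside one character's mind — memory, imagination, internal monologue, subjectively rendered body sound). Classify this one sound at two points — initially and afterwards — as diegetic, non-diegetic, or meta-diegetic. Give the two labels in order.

diegetic, non-diegetic

Initially: a record player is a real in-scene source and Amara reacts to it → diegetic.
Afterwards: there is no longer any in-world source and no one can hear it — it has become underscore → non-diegetic.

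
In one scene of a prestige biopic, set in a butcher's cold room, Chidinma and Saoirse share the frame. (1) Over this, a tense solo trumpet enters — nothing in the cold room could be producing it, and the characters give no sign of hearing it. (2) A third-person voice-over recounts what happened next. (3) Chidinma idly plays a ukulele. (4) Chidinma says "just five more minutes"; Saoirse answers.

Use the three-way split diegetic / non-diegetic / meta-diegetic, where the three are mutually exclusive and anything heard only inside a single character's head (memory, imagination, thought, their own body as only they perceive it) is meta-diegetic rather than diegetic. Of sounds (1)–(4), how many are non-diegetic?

2

Sound (1): nothing in the cold room produces it and the characters don't hear it — pure soundtrack, so non-diegetic.
Sound (2): external voice-over — not a character, not heard by anyone in the scene, so non-diegetic.
(3) the instrument and the performer are both in the scene → diegetic.
(4) on-screen dialogue — Chidinma speaks and Saoirse is there to hear → diegetic.
So 2 of the 4 are non-diegetic: (1), (2).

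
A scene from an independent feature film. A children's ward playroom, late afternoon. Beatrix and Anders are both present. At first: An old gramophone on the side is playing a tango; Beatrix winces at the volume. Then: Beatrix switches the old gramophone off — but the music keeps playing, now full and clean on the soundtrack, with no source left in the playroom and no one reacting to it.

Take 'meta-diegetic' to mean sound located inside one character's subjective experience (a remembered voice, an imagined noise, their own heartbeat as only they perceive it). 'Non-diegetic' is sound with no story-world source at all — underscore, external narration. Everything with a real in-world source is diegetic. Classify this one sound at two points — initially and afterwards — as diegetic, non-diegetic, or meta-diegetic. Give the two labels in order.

diegetic, non-diegetic

Initially: an old gramophone is a real in-scene source and Beatrix reacts to it → diegetic.
Afterwards: there is no longer any in-world source and no one can hear it — it has become underscore → non-diegetic.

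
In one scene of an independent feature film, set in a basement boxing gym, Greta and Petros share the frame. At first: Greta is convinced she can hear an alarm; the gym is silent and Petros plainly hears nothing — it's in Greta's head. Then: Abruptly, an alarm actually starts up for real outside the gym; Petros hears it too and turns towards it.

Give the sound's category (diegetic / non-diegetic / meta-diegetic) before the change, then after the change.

Before the change: only Greta 'hears' it — imagined, in her mind → meta-diegetic.
After the change: now there's a real external source and Petros hears it too — in the story world → diegetic.

meta-diegetic, diegetic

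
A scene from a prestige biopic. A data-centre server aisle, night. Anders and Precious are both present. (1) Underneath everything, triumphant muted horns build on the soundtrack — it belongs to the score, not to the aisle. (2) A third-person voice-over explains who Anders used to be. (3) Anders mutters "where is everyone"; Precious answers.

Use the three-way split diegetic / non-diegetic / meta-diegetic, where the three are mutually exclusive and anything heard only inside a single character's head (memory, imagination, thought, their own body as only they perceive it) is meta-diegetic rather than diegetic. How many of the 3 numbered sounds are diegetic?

1

Sound (1): score with no on-screen or off-screen source; it exists for the audience alone, so non-diegetic.
Sound (2): commentary laid over the scene from outside the fiction, so non-diegetic.
(3) is diegetic: Anders is a character speaking aloud in the scene.
So 1 of the 3 is diegetic: (3).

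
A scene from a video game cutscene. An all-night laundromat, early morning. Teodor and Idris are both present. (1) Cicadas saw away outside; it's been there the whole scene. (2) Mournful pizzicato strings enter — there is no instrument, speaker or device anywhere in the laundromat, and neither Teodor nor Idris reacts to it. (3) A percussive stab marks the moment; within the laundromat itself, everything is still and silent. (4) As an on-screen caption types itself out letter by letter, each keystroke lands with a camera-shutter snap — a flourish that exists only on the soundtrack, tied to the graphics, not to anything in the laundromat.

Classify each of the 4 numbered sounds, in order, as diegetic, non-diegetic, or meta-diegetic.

diegetic, non-diegetic, non-diegetic, non-diegetic

(1) is diegetic: cicadas is part of the location's real environment.
Sound (2): nothing in the laundromat produces it and the characters don't hear it — pure soundtrack, so non-diegetic.
Sound (3): it's a sound-design accent with no in-world source; no one in the scene can hear it, so non-diegetic.
(4) is non-diegetic: the caption isn't part of the story world, so neither is the sound tied to it.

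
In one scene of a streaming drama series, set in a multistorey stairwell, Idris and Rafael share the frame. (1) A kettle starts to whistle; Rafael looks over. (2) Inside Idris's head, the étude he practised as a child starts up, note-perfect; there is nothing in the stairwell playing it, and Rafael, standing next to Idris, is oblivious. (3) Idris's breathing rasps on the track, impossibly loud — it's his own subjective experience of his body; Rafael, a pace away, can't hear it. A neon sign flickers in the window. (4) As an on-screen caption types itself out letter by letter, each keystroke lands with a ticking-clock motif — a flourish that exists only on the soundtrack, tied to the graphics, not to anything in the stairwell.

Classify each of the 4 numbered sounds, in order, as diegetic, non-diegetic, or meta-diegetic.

(1) the sound comes from a kettle physically present in the location → diegetic.
(2) is meta-diegetic: remembered music, private to Idris — Rafael is oblivious because it isn't in the room.
Sound (3): point-of-audition from inside Idris's body; not a sound in the room, so meta-diegetic.
Sound (4): sound married to a title/caption — outside the diegesis by definition, so non-diegetic.

diegetic, meta-diegetic, meta-diegetic, non-diegetic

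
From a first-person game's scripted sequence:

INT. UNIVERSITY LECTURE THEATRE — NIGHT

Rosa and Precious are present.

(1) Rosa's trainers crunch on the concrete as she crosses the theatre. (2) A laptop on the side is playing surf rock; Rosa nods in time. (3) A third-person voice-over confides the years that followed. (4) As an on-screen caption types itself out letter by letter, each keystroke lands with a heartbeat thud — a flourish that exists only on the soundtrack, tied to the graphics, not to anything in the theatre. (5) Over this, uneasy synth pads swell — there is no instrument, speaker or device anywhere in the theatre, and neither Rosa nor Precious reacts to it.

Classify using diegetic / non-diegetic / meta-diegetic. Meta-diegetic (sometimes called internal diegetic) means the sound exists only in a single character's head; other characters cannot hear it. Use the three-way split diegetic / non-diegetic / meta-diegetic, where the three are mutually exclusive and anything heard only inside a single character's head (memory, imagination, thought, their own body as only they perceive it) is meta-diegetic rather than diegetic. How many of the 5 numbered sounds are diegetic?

2

Sound (1): Rosa's footsteps are produced in the story world, so diegetic.
(2) the music comes from an on-screen device that Rosa responds to → diegetic.
Sound (3): commentary laid over the scene from outside the fiction, so non-diegetic.
(4) is non-diegetic: the caption isn't part of the story world, so neither is the sound tied to it.
Sound (5): it has no source in the story world and no character can hear it — it's underscore, so non-diegetic.
Diegetic: (1), (2) — that's 2.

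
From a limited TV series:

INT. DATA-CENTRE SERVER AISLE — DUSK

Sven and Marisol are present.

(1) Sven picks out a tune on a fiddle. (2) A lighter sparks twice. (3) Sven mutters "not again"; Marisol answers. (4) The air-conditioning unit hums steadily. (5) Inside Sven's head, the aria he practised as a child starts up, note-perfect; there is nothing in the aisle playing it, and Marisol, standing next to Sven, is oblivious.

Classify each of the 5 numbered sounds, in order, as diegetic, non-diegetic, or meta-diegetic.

(1) is diegetic: a character is playing a fiddle on screen.
(2) is diegetic: a lighter is a real object/event in the scene's world.
(3) is diegetic: on-screen dialogue — Sven speaks and Marisol is there to hear.
Sound (4): ambient/room sound belonging to the story's physical space, so diegetic.
(5) is meta-diegetic: remembered music, private to Sven — Marisol is oblivious because it isn't in the room.

diegetic, diegetic, diegetic, diegetic, meta-diegetic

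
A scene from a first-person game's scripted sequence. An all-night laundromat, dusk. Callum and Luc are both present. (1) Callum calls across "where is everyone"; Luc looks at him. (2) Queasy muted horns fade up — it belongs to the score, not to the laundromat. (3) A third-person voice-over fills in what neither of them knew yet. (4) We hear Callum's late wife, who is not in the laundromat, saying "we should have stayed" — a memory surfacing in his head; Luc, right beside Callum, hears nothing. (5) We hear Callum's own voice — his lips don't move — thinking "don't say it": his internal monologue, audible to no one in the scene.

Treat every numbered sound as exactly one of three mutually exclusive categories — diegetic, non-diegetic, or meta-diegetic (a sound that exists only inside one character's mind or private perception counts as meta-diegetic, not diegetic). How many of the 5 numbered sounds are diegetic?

1

(1) spoken by a character present in the story world → diegetic.
(2) is non-diegetic: score with no on-screen or off-screen source; it exists for the audience alone.
Sound (3): external voice-over — not a character, not heard by anyone in the scene, so non-diegetic.
Sound (4): a remembered line, private to Callum — not present in the room, not audible to Luc, so meta-diegetic.
Sound (5): internal monologue — inside Callum's mind, not spoken into the scene, so meta-diegetic.
Diegetic: (1) — that's 1.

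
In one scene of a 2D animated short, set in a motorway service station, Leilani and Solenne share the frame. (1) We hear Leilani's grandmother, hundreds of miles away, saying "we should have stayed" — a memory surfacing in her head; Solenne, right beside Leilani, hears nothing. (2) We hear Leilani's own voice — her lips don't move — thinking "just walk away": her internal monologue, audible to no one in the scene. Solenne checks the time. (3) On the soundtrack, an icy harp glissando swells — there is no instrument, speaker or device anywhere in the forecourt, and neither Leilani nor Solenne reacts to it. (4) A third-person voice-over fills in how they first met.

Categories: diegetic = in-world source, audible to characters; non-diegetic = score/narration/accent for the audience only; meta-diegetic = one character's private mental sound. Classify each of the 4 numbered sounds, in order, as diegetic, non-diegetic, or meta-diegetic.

(1) the voice is a memory playing only inside Leilani's mind; Solenne can't hear it → meta-diegetic.
(2) internal monologue — inside Leilani's mind, not spoken into the scene → meta-diegetic.
(3) is non-diegetic: it has no source in the story world and no character can hear it — it's underscore.
(4) the narrator exists outside the story world, addressing only the audience → non-diegetic.

meta-diegetic, meta-diegetic, non-diegetic, non-diegetic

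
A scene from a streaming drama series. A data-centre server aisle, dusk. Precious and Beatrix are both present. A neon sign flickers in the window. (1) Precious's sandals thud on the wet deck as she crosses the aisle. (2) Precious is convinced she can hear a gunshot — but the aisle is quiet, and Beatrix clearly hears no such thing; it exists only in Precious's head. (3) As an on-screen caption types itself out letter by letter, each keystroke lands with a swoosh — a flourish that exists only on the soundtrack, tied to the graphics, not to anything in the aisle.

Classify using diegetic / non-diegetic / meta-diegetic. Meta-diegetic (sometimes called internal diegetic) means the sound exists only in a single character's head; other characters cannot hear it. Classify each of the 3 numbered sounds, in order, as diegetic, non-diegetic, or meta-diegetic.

diegetic, meta-diegetic, non-diegetic

(1) Precious's footsteps are produced in the story world → diegetic.
(2) is meta-diegetic: Precious alone 'hears' it — an imagined sound, not present in the space.
(3) is non-diegetic: it accompanies on-screen graphics, not anything inside the story world.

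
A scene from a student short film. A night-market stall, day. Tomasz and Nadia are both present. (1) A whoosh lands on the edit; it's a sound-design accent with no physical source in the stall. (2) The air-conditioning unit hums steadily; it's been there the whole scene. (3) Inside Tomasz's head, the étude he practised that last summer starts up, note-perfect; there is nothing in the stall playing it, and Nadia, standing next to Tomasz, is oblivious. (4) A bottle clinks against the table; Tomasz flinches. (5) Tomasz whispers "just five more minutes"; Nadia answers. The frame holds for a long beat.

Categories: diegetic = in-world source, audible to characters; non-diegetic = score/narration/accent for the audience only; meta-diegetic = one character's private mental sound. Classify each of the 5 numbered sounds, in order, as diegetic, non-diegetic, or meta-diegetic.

(1) is non-diegetic: it's a sound-design accent with no in-world source; no one in the scene can hear it.
(2) ambient/room sound belonging to the story's physical space → diegetic.
Sound (3): the music is a memory playing inside Tomasz's mind alone; no real-world source, Nadia can't hear it, so meta-diegetic.
(4) a bottle is a real object/event in the scene's world → diegetic.
Sound (5): spoken by a character present in the story world, so diegetic.

non-diegetic, diegetic, meta-diegetic, diegetic, diegetic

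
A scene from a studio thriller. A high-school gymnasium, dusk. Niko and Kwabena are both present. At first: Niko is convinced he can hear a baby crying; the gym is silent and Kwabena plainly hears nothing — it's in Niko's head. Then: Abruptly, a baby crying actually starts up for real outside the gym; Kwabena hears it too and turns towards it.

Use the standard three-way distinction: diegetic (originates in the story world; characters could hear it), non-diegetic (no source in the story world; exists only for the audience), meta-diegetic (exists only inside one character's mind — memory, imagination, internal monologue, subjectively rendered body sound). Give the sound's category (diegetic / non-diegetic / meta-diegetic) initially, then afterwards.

Initially: only Niko 'hears' it — imagined, in his mind → meta-diegetic.
Afterwards: now there's a real external source and Kwabena hears it too — in the story world → diegetic.

meta-diegetic, diegetic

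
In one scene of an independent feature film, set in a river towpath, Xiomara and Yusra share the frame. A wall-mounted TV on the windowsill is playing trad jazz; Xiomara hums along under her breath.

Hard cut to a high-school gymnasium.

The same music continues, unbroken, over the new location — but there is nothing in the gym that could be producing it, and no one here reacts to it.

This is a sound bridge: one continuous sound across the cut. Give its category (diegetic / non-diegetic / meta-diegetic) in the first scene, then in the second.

Scene one: a wall-mounted TV is an on-screen source and Xiomara reacts to it → diegetic.
Scene two: there is no source in the gym and no one hears it — it's now underscore → non-diegetic.

diegetic, non-diegetic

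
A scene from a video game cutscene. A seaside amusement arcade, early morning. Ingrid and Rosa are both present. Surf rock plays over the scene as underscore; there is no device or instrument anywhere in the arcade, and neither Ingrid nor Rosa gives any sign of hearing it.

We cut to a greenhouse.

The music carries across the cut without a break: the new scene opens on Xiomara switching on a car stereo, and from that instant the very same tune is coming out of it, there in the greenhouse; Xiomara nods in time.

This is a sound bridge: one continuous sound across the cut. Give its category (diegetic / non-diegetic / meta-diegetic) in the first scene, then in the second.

non-diegetic, diegetic

Scene one: there's no in-world source anywhere and no character hears it — underscore for the audience only → non-diegetic.
Scene two: once Xiomara turns on a car stereo, the music has a real source in the story world and Xiomara reacts to it → diegetic.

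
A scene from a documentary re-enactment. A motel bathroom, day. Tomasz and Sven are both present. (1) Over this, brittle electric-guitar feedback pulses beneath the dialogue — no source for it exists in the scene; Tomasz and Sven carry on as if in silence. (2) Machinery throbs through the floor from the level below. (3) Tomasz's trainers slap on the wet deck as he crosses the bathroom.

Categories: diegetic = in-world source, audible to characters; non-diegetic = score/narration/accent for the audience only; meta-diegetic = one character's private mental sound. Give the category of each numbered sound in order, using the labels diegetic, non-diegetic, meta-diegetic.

non-diegetic, diegetic, diegetic

Sound (1): it has no source in the story world and no character can hear it — it's underscore, so non-diegetic.
(2) machinery is part of the location's real environment → diegetic.
(3) is diegetic: Tomasz's footsteps are produced in the story world.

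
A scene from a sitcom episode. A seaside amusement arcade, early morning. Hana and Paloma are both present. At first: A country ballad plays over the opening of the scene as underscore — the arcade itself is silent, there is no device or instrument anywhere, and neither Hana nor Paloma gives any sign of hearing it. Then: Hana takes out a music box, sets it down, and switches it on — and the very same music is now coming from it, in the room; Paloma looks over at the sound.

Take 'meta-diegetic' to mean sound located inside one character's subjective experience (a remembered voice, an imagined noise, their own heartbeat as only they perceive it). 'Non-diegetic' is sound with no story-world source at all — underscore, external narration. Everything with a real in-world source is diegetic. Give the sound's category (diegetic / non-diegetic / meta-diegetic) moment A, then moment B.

non-diegetic, diegetic

Moment A: no in-world source exists and no character can hear it — underscore → non-diegetic.
Moment B: a music box is now a real source in the story world and the characters hear it → diegetic.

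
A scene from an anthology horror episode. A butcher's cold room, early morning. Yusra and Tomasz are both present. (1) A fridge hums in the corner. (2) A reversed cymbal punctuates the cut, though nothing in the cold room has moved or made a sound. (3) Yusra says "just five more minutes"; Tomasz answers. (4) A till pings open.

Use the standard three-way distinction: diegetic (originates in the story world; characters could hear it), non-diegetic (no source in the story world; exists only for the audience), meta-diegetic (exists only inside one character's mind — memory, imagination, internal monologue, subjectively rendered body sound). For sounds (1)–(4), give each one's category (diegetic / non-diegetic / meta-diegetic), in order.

(1) ambient/room sound belonging to the story's physical space → diegetic.
Sound (2): it's a sound-design accent with no in-world source; no one in the scene can hear it, so non-diegetic.
(3) spoken by a character present in the story world → diegetic.
(4) is diegetic: an in-world source (a till); characters could hear it.

diegetic, non-diegetic, diegetic, diegetic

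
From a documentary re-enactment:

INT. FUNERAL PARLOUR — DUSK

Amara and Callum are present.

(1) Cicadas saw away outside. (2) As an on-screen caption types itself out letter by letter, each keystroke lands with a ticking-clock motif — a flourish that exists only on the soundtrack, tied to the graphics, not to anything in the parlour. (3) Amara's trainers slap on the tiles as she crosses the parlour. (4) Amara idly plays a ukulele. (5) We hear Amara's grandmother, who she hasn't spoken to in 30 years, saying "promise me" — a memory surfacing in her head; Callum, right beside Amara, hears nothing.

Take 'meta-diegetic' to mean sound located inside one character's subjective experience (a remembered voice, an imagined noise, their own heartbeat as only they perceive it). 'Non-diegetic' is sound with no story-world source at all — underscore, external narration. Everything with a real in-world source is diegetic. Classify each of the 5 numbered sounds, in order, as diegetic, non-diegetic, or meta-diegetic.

diegetic, non-diegetic, diegetic, diegetic, meta-diegetic

(1) is diegetic: it's the actual ambient sound of the location.
Sound (2): the caption isn't part of the story world, so neither is the sound tied to it, so non-diegetic.
Sound (3): Amara's footsteps are produced in the story world, so diegetic.
(4) is diegetic: the instrument and the performer are both in the scene.
Sound (5): it's Amara's recollection rendered as sound; the other character can't hear it, so meta-diegetic.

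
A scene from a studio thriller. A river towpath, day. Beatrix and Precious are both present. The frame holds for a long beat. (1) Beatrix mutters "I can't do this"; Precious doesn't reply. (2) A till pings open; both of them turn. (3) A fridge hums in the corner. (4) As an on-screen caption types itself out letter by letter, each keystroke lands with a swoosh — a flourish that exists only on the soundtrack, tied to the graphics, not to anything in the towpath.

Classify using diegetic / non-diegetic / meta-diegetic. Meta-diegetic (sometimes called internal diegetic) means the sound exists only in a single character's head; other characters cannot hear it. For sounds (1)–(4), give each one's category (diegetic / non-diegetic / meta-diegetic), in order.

(1) is diegetic: spoken by a character present in the story world.
(2) is diegetic: the sound comes from a till physically present in the location.
Sound (3): a fridge is part of the location's real environment, so diegetic.
Sound (4): the caption isn't part of the story world, so neither is the sound tied to it, so non-diegetic.

diegetic, diegetic, diegetic, non-diegetic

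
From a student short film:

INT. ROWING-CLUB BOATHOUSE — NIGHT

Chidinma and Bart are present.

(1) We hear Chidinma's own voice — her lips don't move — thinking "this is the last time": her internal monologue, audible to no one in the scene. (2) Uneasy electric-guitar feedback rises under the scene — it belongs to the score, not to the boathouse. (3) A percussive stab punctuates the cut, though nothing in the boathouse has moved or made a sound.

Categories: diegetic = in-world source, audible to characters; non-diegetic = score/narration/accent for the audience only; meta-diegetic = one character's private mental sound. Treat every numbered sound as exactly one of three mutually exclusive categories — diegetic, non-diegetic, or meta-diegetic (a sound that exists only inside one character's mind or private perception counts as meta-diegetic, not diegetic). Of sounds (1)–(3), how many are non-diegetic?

(1) internal monologue — inside Chidinma's mind, not spoken into the scene → meta-diegetic.
(2) nothing in the boathouse produces it and the characters don't hear it — pure soundtrack → non-diegetic.
Sound (3): nothing in the scene produces it; it's an accent added for the audience, so non-diegetic.
Non-diegetic: (2), (3) — that's 2.

2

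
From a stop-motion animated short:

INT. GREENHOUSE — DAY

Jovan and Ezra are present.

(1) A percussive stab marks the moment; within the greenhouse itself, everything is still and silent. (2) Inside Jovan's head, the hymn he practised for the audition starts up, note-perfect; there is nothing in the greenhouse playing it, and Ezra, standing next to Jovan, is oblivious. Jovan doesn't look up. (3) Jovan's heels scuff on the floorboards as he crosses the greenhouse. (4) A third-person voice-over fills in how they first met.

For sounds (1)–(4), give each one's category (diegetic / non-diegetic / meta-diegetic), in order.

non-diegetic, meta-diegetic, diegetic, non-diegetic

(1) is non-diegetic: an editorial stinger — it belongs to the cut, not the story world.
Sound (2): the music is a memory playing inside Jovan's mind alone; no real-world source, Ezra can't hear it, so meta-diegetic.
Sound (3): Jovan's footsteps are produced in the story world, so diegetic.
(4) is non-diegetic: external voice-over — not a character, not heard by anyone in the scene.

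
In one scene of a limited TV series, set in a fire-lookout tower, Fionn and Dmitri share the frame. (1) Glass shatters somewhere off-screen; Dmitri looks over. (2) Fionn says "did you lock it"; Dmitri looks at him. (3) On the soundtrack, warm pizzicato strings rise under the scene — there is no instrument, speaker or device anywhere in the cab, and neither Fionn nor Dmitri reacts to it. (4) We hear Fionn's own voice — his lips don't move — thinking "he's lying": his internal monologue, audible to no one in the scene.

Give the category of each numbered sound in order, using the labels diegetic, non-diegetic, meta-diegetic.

Sound (1): an in-world source (glass); characters could hear it, so diegetic.
Sound (2): on-screen dialogue — Fionn speaks and Dmitri is there to hear, so diegetic.
(3) nothing in the cab produces it and the characters don't hear it — pure soundtrack → non-diegetic.
(4) internal monologue — inside Fionn's mind, not spoken into the scene → meta-diegetic.

diegetic, diegetic, non-diegetic, meta-diegetic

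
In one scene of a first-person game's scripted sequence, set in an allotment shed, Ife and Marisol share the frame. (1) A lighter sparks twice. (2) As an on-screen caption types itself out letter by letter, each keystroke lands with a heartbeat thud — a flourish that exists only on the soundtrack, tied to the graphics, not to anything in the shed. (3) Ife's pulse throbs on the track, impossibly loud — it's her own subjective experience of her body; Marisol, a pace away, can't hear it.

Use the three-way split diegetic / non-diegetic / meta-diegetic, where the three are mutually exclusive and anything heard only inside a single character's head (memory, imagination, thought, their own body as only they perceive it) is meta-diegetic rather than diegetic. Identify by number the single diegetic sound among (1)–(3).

1

(1) the sound comes from a lighter physically present in the location → diegetic.
Sound (2): the caption isn't part of the story world, so neither is the sound tied to it, so non-diegetic.
(3) it's Ife's internal bodily sensation rendered as sound; only Ife 'hears' it → meta-diegetic.
Only (1) is diegetic.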